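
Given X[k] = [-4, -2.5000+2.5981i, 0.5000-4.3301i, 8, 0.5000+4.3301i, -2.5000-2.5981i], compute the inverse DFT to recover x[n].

x[n] = (1/6) Σ(k=0 to 5) X[k] · e^(2πikn/6)

Computing each x[n]:
x[0] = 0
x[1] = -2
x[2] = -1
x[3] = -1
x[4] = 3
x[5] = -3

x = [0, -2, -1, -1, 3, -3]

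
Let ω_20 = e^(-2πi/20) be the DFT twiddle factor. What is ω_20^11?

ω_20^11 = e^(-2πi·11/20)
= cos(-2π·11/20) + i·sin(-2π·11/20)
= cos(-22π/20) + i·sin(-22π/20)

ω_20^11 = cos(-22π/20) + i·sin(-22π/20) = -0.9511+0.3090i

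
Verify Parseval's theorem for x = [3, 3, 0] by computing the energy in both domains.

Time domain:
Σ|x[n]|² = |3|² + |3|² + |0|² = 18.0000

Frequency domain:
(1/3)Σ|X[k]|² = (1/3)(|6|² + |1.5000-2.5981i|² + |1.5000+2.5981i|²) = (1/3)·54.0000 = 18.0000

Both sides agree, confirming Parseval's theorem.

Σ|x[n]|² = (1/N)Σ|X[k]|² = 18.0000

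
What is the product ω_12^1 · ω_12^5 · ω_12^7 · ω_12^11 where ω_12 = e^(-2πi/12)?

The primitive 12th roots of unity are ω_12^k for k coprime to 12: k ∈ {1, 5, 7, 11}
Their product equals the constant term of the cyclotomic polynomial Φ_12(x) up to sign.
For n ≥ 3, the product of all primitive nth roots of unity is 1. (For n=1 it is 1; for n=2 it is -1.)

1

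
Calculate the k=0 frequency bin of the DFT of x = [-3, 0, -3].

X[0] = Σ(n=0 to 2) x[n] · ω_3^0 = Σ x[n]
= (-3) + (0) + (-3)

X[0] = -6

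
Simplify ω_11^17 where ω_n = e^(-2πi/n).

Since ω_11^11 = 1, powers reduce modulo 11.
17 mod 11 = 6
So ω_11^17 = ω_11^6 = e^(-2πi·6/11)

ω_11^17 = ω_11^6 = -0.9595+0.2817i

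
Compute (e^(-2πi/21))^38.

Since ω_21^21 = 1, powers reduce modulo 21.
38 mod 21 = 17
So ω_21^38 = ω_21^17 = e^(-2πi·17/21)

ω_21^38 = ω_21^17 = 0.3653+0.9309i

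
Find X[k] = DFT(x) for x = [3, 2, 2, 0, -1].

X[k] = Σ(n=0 to 4) x[n] · ω_5^(nk)
where ω_5 = e^(-2πi/5)

Computing each X[k]:
X[0] = 6
X[1] = 1.6910-4.0287i
X[2] = 2.8090+0.1388i
X[3] = 2.8090-0.1388i
X[4] = 1.6910+4.0287i

X = [6, 1.6910-4.0287i, 2.8090+0.1388i, 2.8090-0.1388i, 1.6910+4.0287i]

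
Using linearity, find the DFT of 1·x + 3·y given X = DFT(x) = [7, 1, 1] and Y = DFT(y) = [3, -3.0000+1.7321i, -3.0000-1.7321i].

By linearity: DFT(1x + 3y) = 1·DFT(x) + 3·DFT(y)
= 1·[7, 1, 1] + 3·[3, -3.0000+1.7321i, -3.0000-1.7321i]

Computing element-wise:
Z[0] = 1·(7) + 3·(3) = 16
Z[1] = 1·(1) + 3·(-3.0000+1.7321i) = -8.0000+5.1963i
Z[2] = 1·(1) + 3·(-3.0000-1.7321i) = -8.0000-5.1963i

DFT(1x + 3y) = 1·X + 3·Y = [16, -8.0000+5.1963i, -8.0000-5.1963i]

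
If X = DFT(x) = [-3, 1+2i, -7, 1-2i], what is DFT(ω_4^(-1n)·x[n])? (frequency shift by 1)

Modulation property: DFT(ω_4^(-1n)·x[n]) = X[(k-1) mod 4], so circularly shift X by 1 positions.

X[k-1] = [1-2i, -3, 1+2i, -7]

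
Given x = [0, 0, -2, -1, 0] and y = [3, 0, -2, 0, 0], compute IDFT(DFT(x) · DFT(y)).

(x ⊛ y)[n] = Σ(m=0 to 4) x[m] · y[(n-m) mod 5]

Computing each output sample:
(x ⊛ y)[0] = 2
(x ⊛ y)[1] = 0
(x ⊛ y)[2] = -6
(x ⊛ y)[3] = -3
(x ⊛ y)[4] = 4

x ⊛ y = [2, 0, -6, -3, 4]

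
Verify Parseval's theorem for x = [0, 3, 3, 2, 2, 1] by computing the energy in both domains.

Time domain:
Σ|x[n]|² = |0|² + |3|² + |3|² + |2|² + |2|² + |1|² = 27.0000

Frequency domain:
(1/6)Σ|X[k]|² = (1/6)(|11|² + |-2.5000-2.5981i|² + |-2.5000-0.8660i|² + |-1|² + |-2.5000+0.8660i|² + |-2.5000+2.5981i|²) = (1/6)·162.0000 = 27.0000

Both sides agree, confirming Parseval's theorem.

Σ|x[n]|² = (1/N)Σ|X[k]|² = 27.0000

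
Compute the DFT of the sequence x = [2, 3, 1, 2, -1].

X[k] = Σ(n=0 to 4) x[n] · ω_5^(nk)
where ω_5 = e^(-2πi/5)

Computing each X[k]:
X[0] = 7
X[1] = 0.1910-3.2164i
X[2] = 1.3090-3.3022i
X[3] = 1.3090+3.3022i
X[4] = 0.1910+3.2164i

X = [7, 0.1910-3.2164i, 1.3090-3.3022i, 1.3090+3.3022i, 0.1910+3.2164i]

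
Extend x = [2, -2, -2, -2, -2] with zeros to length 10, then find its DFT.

Original 5-point DFT: [-6, 4, 4, 4, 4]
Zero-padded 10-point DFT provides frequency interpolation.

DFT_10([x, 0, ...]) = [-6, 2.0000+6.1554i, 4, 2.0000+1.4531i, 4, 2, 4, 2.0000-1.4531i, 4, 2.0000-6.1554i]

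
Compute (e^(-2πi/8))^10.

Since ω_8^8 = 1, powers reduce modulo 8.
10 mod 8 = 2
So ω_8^10 = ω_8^2 = e^(-2πi·2/8)

ω_8^10 = ω_8^2 = -1i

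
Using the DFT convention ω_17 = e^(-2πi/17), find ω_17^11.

ω_17^11 = e^(-2πi·11/17)
= cos(-2π·11/17) + i·sin(-2π·11/17)
= cos(-22π/17) + i·sin(-22π/17)

ω_17^11 = cos(-22π/17) + i·sin(-22π/17) = -0.6026+0.7980i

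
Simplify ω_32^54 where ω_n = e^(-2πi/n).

Since ω_32^32 = 1, powers reduce modulo 32.
54 mod 32 = 22
So ω_32^54 = ω_32^22 = e^(-2πi·22/32)

ω_32^54 = ω_32^22 = -0.3827+0.9239i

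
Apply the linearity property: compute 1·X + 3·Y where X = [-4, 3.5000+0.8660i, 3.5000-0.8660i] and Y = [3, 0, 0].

By linearity: DFT(1x + 3y) = 1·DFT(x) + 3·DFT(y)
= 1·[-4, 3.5000+0.8660i, 3.5000-0.8660i] + 3·[3, 0, 0]

Computing element-wise:
Z[0] = 1·(-4) + 3·(3) = 5
Z[1] = 1·(3.5000+0.8660i) + 3·(0) = 3.5000+0.8660i
Z[2] = 1·(3.5000-0.8660i) + 3·(0) = 3.5000-0.8660i

DFT(1x + 3y) = 1·X + 3·Y = [5, 3.5000+0.8660i, 3.5000-0.8660i]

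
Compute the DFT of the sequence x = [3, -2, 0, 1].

X[k] = Σ(n=0 to 3) x[n] · ω_4^(nk)
where ω_4 = e^(-2πi/4)

Computing each X[k]:
X[0] = 2
X[1] = 3+3i
X[2] = 4
X[3] = 3-3i

X = [2, 3+3i, 4, 3-3i]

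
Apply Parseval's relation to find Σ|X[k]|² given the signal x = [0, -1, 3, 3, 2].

Parseval: Σ|x[n]|² = (1/N)Σ|X[k]|², so Σ|X[k]|² = N·Σ|x[n]|² = 5·23.0000

Σ|X[k]|² = N·Σ|x[n]|² = 5·23.0000 = 115.0000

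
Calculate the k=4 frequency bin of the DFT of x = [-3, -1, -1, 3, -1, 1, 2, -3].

X[4] = Σ(n=0 to 7) x[n] · ω_8^(4n) where ω_8 = e^(-2πi/8)
= (-3)·ω_8^0 + (-1)·ω_8^4 + (-1)·ω_8^8 + (3)·ω_8^12 + (-1)·ω_8^16 + (1)·ω_8^20 + (2)·ω_8^24 + (-3)·ω_8^28

X[4] = -3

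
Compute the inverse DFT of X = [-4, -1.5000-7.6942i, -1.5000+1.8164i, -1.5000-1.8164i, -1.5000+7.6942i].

x[n] = (1/5) Σ(k=0 to 4) X[k] · e^(2πikn/5)

Computing each x[n]:
x[0] = -2
x[1] = 2
x[2] = 2
x[3] = -3
x[4] = -3

x = [-2, 2, 2, -3, -3]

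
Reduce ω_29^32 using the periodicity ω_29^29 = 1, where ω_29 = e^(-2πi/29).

Since ω_29^29 = 1, powers reduce modulo 29.
32 mod 29 = 3
So ω_29^32 = ω_29^3 = e^(-2πi·3/29)

ω_29^32 = ω_29^3 = 0.7961-0.6052i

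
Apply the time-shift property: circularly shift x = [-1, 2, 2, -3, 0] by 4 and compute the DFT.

Time shift by 4: X_shifted[k] = ω_5^(4k) · X[k]
Shifted x = [2, 2, -3, 0, -1]

DFT(x[n-4]) = [0, 4.7361-1.0898i, 0.2639-4.6165i, 0.2639+4.6165i, 4.7361+1.0898i]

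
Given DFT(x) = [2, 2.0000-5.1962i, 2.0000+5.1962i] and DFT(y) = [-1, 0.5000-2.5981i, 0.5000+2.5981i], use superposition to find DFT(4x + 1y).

By linearity: DFT(4x + 1y) = 4·DFT(x) + 1·DFT(y)
= 4·[2, 2.0000-5.1962i, 2.0000+5.1962i] + 1·[-1, 0.5000-2.5981i, 0.5000+2.5981i]

Computing element-wise:
Z[0] = 4·(2) + 1·(-1) = 7
Z[1] = 4·(2.0000-5.1962i) + 1·(0.5000-2.5981i) = 8.5000-23.3829i
Z[2] = 4·(2.0000+5.1962i) + 1·(0.5000+2.5981i) = 8.5000+23.3829i

DFT(4x + 1y) = 4·X + 1·Y = [7, 8.5000-23.3829i, 8.5000+23.3829i]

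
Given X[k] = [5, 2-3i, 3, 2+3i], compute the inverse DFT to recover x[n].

x[n] = (1/4) Σ(k=0 to 3) X[k] · e^(2πikn/4)

Computing each x[n]:
x[0] = 3
x[1] = 2
x[2] = 1
x[3] = -1

x = [3, 2, 1, -1]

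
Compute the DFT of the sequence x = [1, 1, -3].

X[k] = Σ(n=0 to 2) x[n] · ω_3^(nk)
where ω_3 = e^(-2πi/3)

Computing each X[k]:
X[0] = -1
X[1] = 2.0000-3.4641i
X[2] = 2.0000+3.4641i

X = [-1, 2.0000-3.4641i, 2.0000+3.4641i]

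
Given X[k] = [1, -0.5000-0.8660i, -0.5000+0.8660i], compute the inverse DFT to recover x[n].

x[n] = (1/3) Σ(k=0 to 2) X[k] · e^(2πikn/3)

Computing each x[n]:
x[0] = 0
x[1] = 1
x[2] = 0

x = [0, 1, 0]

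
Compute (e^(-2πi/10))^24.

Since ω_10^10 = 1, powers reduce modulo 10.
24 mod 10 = 4
So ω_10^24 = ω_10^4 = e^(-2πi·4/10)

ω_10^24 = ω_10^4 = -0.8090-0.5878i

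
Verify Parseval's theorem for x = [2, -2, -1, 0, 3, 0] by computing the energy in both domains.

Time domain:
Σ|x[n]|² = |2|² + |-2|² + |-1|² + |0|² + |3|² + |0|² = 18.0000

Frequency domain:
(1/6)Σ|X[k]|² = (1/6)(|2|² + |5.1962i|² + |2.0000-1.7321i|² + |6|² + |2.0000+1.7321i|² + |-5.1962i|²) = (1/6)·108.0000 = 18.0000

Both sides agree, confirming Parseval's theorem.

Σ|x[n]|² = (1/N)Σ|X[k]|² = 18.0000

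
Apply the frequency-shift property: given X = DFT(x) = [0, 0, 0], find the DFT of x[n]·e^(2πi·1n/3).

Modulation property: DFT(ω_3^(-1n)·x[n]) = X[(k-1) mod 3], so circularly shift X by 1 positions.

X[k-1] = [0, 0, 0]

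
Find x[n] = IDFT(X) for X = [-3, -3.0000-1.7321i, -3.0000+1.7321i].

x[n] = (1/3) Σ(k=0 to 2) X[k] · e^(2πikn/3)

Computing each x[n]:
x[0] = -3
x[1] = 1
x[2] = -1

x = [-3, 1, -1]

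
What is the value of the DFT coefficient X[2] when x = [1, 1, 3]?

X[2] = Σ(n=0 to 2) x[n] · ω_3^(2n) where ω_3 = e^(-2πi/3)
= (1)·ω_3^0 + (1)·ω_3^2 + (3)·ω_3^4

X[2] = -1.0000-1.7321i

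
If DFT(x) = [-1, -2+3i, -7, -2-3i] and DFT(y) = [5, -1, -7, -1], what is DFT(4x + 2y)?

By linearity: DFT(4x + 2y) = 4·DFT(x) + 2·DFT(y)
= 4·[-1, -2+3i, -7, -2-3i] + 2·[5, -1, -7, -1]

Computing element-wise:
Z[0] = 4·(-1) + 2·(5) = 6
Z[1] = 4·(-2+3i) + 2·(-1) = -10+12i
Z[2] = 4·(-7) + 2·(-7) = -42
Z[3] = 4·(-2-3i) + 2·(-1) = -10-12i

DFT(4x + 2y) = 4·X + 2·Y = [6, -10+12i, -42, -10-12i]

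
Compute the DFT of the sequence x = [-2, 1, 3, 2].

X[k] = Σ(n=0 to 3) x[n] · ω_4^(nk)
where ω_4 = e^(-2πi/4)

Computing each X[k]:
X[0] = 4
X[1] = -5+1i
X[2] = -2
X[3] = -5-1i

X = [4, -5+1i, -2, -5-1i]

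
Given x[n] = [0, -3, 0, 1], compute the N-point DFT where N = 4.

X[k] = Σ(n=0 to 3) x[n] · ω_4^(nk)
where ω_4 = e^(-2πi/4)

Computing each X[k]:
X[0] = -2
X[1] = 4i
X[2] = 2
X[3] = -4i

X = [-2, 4i, 2, -4i]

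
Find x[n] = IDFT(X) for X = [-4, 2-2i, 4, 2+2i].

x[n] = (1/4) Σ(k=0 to 3) X[k] · e^(2πikn/4)

Computing each x[n]:
x[0] = 1
x[1] = -1
x[2] = -1
x[3] = -3

x = [1, -1, -1, -3]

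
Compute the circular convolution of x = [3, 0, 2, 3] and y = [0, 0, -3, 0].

(x ⊛ y)[n] = Σ(m=0 to 3) x[m] · y[(n-m) mod 4]

Computing each output sample:
(x ⊛ y)[0] = -6
(x ⊛ y)[1] = -9
(x ⊛ y)[2] = -9
(x ⊛ y)[3] = 0

x ⊛ y = [-6, -9, -9, 0]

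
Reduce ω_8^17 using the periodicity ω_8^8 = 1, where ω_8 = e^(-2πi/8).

Since ω_8^8 = 1, powers reduce modulo 8.
17 mod 8 = 1
So ω_8^17 = ω_8^1 = e^(-2πi·1/8)

ω_8^17 = ω_8^1 = 0.7071-0.7071i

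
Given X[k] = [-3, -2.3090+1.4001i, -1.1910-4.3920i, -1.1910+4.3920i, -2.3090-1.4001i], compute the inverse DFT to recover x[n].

x[n] = (1/5) Σ(k=0 to 4) X[k] · e^(2πikn/5)

Computing each x[n]:
x[0] = -2
x[1] = 0
x[2] = -2
x[3] = 2
x[4] = -1

x = [-2, 0, -2, 2, -1]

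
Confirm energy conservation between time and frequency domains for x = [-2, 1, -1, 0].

Time domain:
Σ|x[n]|² = |-2|² + |1|² + |-1|² + |0|² = 6.0000

Frequency domain:
(1/4)Σ|X[k]|² = (1/4)(|-2|² + |-1-1i|² + |-4|² + |-1+1i|²) = (1/4)·24.0000 = 6.0000

Both sides agree, confirming Parseval's theorem.

Σ|x[n]|² = (1/N)Σ|X[k]|² = 6.0000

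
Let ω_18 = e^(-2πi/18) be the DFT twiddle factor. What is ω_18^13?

ω_18^13 = e^(-2πi·13/18)
= cos(-2π·13/18) + i·sin(-2π·13/18)
= cos(-26π/18) + i·sin(-26π/18)

ω_18^13 = cos(-26π/18) + i·sin(-26π/18) = -0.1736+0.9848i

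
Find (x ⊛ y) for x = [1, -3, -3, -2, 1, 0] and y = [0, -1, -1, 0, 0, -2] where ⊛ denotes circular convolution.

(x ⊛ y)[n] = Σ(m=0 to 5) x[m] · y[(n-m) mod 6]

Computing each output sample:
(x ⊛ y)[0] = 5
(x ⊛ y)[1] = 5
(x ⊛ y)[2] = 6
(x ⊛ y)[3] = 4
(x ⊛ y)[4] = 5
(x ⊛ y)[5] = -1

x ⊛ y = [5, 5, 6, 4, 5, -1]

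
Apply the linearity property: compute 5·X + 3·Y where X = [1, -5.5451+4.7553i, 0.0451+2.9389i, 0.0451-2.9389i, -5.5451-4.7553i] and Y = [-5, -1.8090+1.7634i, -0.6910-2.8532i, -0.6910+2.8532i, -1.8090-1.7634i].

By linearity: DFT(5x + 3y) = 5·DFT(x) + 3·DFT(y)
= 5·[1, -5.5451+4.7553i, 0.0451+2.9389i, 0.0451-2.9389i, -5.5451-4.7553i] + 3·[-5, -1.8090+1.7634i, -0.6910-2.8532i, -0.6910+2.8532i, -1.8090-1.7634i]

Computing element-wise:
Z[0] = 5·(1) + 3·(-5) = -10
Z[1] = 5·(-5.5451+4.7553i) + 3·(-1.8090+1.7634i) = -33.1525+29.0667i
Z[2] = 5·(0.0451+2.9389i) + 3·(-0.6910-2.8532i) = -1.8475+6.1349i
Z[3] = 5·(0.0451-2.9389i) + 3·(-0.6910+2.8532i) = -1.8475-6.1349i
Z[4] = 5·(-5.5451-4.7553i) + 3·(-1.8090-1.7634i) = -33.1525-29.0667i

DFT(5x + 3y) = 5·X + 3·Y = [-10, -33.1525+29.0667i, -1.8475+6.1349i, -1.8475-6.1349i, -33.1525-29.0667i]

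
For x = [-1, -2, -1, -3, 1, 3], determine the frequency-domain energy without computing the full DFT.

Parseval: Σ|x[n]|² = (1/N)Σ|X[k]|², so Σ|X[k]|² = N·Σ|x[n]|² = 6·25.0000

Σ|X[k]|² = N·Σ|x[n]|² = 6·25.0000 = 150.0000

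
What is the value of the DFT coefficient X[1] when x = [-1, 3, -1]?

X[1] = Σ(n=0 to 2) x[n] · ω_3^(1n) where ω_3 = e^(-2πi/3)
= (-1)·ω_3^0 + (3)·ω_3^1 + (-1)·ω_3^2

X[1] = -2.0000-3.4641i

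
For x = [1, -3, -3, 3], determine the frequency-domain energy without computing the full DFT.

Parseval: Σ|x[n]|² = (1/N)Σ|X[k]|², so Σ|X[k]|² = N·Σ|x[n]|² = 4·28.0000

Σ|X[k]|² = N·Σ|x[n]|² = 4·28.0000 = 112.0000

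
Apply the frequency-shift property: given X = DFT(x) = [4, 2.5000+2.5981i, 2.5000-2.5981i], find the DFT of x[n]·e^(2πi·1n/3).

Modulation property: DFT(ω_3^(-1n)·x[n]) = X[(k-1) mod 3], so circularly shift X by 1 positions.

X[k-1] = [2.5000-2.5981i, 4, 2.5000+2.5981i]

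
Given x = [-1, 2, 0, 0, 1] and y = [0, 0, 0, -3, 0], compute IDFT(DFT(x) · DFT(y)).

(x ⊛ y)[n] = Σ(m=0 to 4) x[m] · y[(n-m) mod 5]

Computing each output sample:
(x ⊛ y)[0] = 0
(x ⊛ y)[1] = 0
(x ⊛ y)[2] = -3
(x ⊛ y)[3] = 3
(x ⊛ y)[4] = -6

x ⊛ y = [0, 0, -3, 3, -6]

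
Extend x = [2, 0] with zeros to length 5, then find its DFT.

Original 2-point DFT: [2, 2]
Zero-padded 5-point DFT provides frequency interpolation.

DFT_5([x, 0, ...]) = [2, 2, 2, 2, 2]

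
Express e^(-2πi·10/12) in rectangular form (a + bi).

ω_12^10 = e^(-2πi·10/12)
= cos(-2π·10/12) + i·sin(-2π·10/12)
= cos(-20π/12) + i·sin(-20π/12)

ω_12^10 = cos(-20π/12) + i·sin(-20π/12) = 0.5000+0.8660i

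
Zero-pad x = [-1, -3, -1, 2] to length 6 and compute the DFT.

Original 4-point DFT: [-3, 5i, -1, -5i]
Zero-padded 6-point DFT provides frequency interpolation.

DFT_6([x, 0, ...]) = [-3, -4.0000+3.4641i, 3.0000+1.7321i, -1, 3.0000-1.7321i, -4.0000-3.4641i]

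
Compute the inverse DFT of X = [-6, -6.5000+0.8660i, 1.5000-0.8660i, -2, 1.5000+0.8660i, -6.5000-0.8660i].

x[n] = (1/6) Σ(k=0 to 5) X[k] · e^(2πikn/6)

Computing each x[n]:
x[0] = -3
x[1] = -2
x[2] = -1
x[3] = 2
x[4] = 0
x[5] = -2

x = [-3, -2, -1, 2, 0, -2]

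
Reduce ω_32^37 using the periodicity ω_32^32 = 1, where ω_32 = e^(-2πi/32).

Since ω_32^32 = 1, powers reduce modulo 32.
37 mod 32 = 5
So ω_32^37 = ω_32^5 = e^(-2πi·5/32)

ω_32^37 = ω_32^5 = 0.5556-0.8315i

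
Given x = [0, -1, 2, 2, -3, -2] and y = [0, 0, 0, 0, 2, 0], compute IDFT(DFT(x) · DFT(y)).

(x ⊛ y)[n] = Σ(m=0 to 5) x[m] · y[(n-m) mod 6]

Computing each output sample:
(x ⊛ y)[0] = 4
(x ⊛ y)[1] = 4
(x ⊛ y)[2] = -6
(x ⊛ y)[3] = -4
(x ⊛ y)[4] = 0
(x ⊛ y)[5] = -2

x ⊛ y = [4, 4, -6, -4, 0, -2]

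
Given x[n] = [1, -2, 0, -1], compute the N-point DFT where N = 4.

X[k] = Σ(n=0 to 3) x[n] · ω_4^(nk)
where ω_4 = e^(-2πi/4)

Computing each X[k]:
X[0] = -2
X[1] = 1+1i
X[2] = 4
X[3] = 1-1i

X = [-2, 1+1i, 4, 1-1i]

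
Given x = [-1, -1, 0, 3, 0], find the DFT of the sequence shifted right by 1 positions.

Time shift by 1: X_shifted[k] = ω_5^(1k) · X[k]
Shifted x = [0, -1, -1, 0, 3]

DFT(x[n-1]) = [1, 1.4271+4.3920i, -1.9271+1.4001i, -1.9271-1.4001i, 1.4271-4.3920i]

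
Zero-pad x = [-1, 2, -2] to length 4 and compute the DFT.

Original 3-point DFT: [-1, -1.0000-3.4641i, -1.0000+3.4641i]
Zero-padded 4-point DFT provides frequency interpolation.

DFT_4([x, 0, ...]) = [-1, 1-2i, -5, 1+2i]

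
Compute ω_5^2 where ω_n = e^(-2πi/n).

ω_5^2 = e^(-2πi·2/5)
= cos(-2π·2/5) + i·sin(-2π·2/5)
= cos(-4π/5) + i·sin(-4π/5)

ω_5^2 = cos(-4π/5) + i·sin(-4π/5) = -0.8090-0.5878i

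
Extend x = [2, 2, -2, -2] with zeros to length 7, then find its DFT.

Original 4-point DFT: [0, 4-4i, 0, 4+4i]
Zero-padded 7-point DFT provides frequency interpolation.

DFT_7([x, 0, ...]) = [0, 5.4940+1.2540i, 2.1099-4.3813i, -0.6039-0.4816i, -0.6039+0.4816i, 2.1099+4.3813i, 5.4940-1.2540i]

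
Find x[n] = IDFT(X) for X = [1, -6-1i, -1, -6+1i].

x[n] = (1/4) Σ(k=0 to 3) X[k] · e^(2πikn/4)

Computing each x[n]:
x[0] = -3
x[1] = 1
x[2] = 3
x[3] = 0

x = [-3, 1, 3, 0]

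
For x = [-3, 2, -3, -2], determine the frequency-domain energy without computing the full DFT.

Parseval: Σ|x[n]|² = (1/N)Σ|X[k]|², so Σ|X[k]|² = N·Σ|x[n]|² = 4·26.0000

Σ|X[k]|² = N·Σ|x[n]|² = 4·26.0000 = 104.0000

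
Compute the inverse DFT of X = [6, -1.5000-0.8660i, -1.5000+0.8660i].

x[n] = (1/3) Σ(k=0 to 2) X[k] · e^(2πikn/3)

Computing each x[n]:
x[0] = 1
x[1] = 3
x[2] = 2

x = [1, 3, 2]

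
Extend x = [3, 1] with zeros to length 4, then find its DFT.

Original 2-point DFT: [4, 2]
Zero-padded 4-point DFT provides frequency interpolation.

DFT_4([x, 0, ...]) = [4, 3-1i, 2, 3+1i]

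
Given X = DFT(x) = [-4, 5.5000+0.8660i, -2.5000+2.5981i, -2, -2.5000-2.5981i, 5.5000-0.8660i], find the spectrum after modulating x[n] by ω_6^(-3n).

Modulation property: DFT(ω_6^(-3n)·x[n]) = X[(k-3) mod 6], so circularly shift X by 3 positions.

X[k-3] = [-2, -2.5000-2.5981i, 5.5000-0.8660i, -4, 5.5000+0.8660i, -2.5000+2.5981i]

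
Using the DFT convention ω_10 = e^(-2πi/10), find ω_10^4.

ω_10^4 = e^(-2πi·4/10)
= cos(-2π·4/10) + i·sin(-2π·4/10)
= cos(-8π/10) + i·sin(-8π/10)

ω_10^4 = cos(-8π/10) + i·sin(-8π/10) = -0.8090-0.5878i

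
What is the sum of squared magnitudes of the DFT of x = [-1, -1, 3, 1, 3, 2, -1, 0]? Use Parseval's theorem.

Parseval: Σ|x[n]|² = (1/N)Σ|X[k]|², so Σ|X[k]|² = N·Σ|x[n]|² = 8·26.0000

Σ|X[k]|² = N·Σ|x[n]|² = 8·26.0000 = 208.0000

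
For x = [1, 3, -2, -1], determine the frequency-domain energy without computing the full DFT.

Parseval: Σ|x[n]|² = (1/N)Σ|X[k]|², so Σ|X[k]|² = N·Σ|x[n]|² = 4·15.0000

Σ|X[k]|² = N·Σ|x[n]|² = 4·15.0000 = 60.0000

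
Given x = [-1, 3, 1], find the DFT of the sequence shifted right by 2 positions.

Time shift by 2: X_shifted[k] = ω_3^(2k) · X[k]
Shifted x = [3, 1, -1]

DFT(x[n-2]) = [3, 3.0000-1.7321i, 3.0000+1.7321i]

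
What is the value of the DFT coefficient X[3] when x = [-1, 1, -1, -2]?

X[3] = Σ(n=0 to 3) x[n] · ω_4^(3n) where ω_4 = e^(-2πi/4)
= (-1)·ω_4^0 + (1)·ω_4^3 + (-1)·ω_4^6 + (-2)·ω_4^9

X[3] = 3i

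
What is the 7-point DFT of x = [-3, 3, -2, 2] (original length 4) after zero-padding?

Original 4-point DFT: [0, -1-1i, -10, -1+1i]
Zero-padded 7-point DFT provides frequency interpolation.

DFT_7([x, 0, ...]) = [0, -2.4864-1.2634i, -0.6186-2.2289i, -7.3949-4.8152i, -7.3949+4.8152i, -0.6186+2.2289i, -2.4864+1.2634i]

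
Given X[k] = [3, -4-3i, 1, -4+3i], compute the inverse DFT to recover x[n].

x[n] = (1/4) Σ(k=0 to 3) X[k] · e^(2πikn/4)

Computing each x[n]:
x[0] = -1
x[1] = 2
x[2] = 3
x[3] = -1

x = [-1, 2, 3, -1]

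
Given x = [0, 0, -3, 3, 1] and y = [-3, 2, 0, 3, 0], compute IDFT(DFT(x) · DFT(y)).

(x ⊛ y)[n] = Σ(m=0 to 4) x[m] · y[(n-m) mod 5]

Computing each output sample:
(x ⊛ y)[0] = -7
(x ⊛ y)[1] = 9
(x ⊛ y)[2] = 12
(x ⊛ y)[3] = -15
(x ⊛ y)[4] = 3

x ⊛ y = [-7, 9, 12, -15, 3]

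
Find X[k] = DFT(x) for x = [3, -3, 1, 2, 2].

X[k] = Σ(n=0 to 4) x[n] · ω_5^(nk)
where ω_5 = e^(-2πi/5)

Computing each X[k]:
X[0] = 5
X[1] = 0.2639+5.3431i
X[2] = 4.7361+1.9879i
X[3] = 4.7361-1.9879i
X[4] = 0.2639-5.3431i

X = [5, 0.2639+5.3431i, 4.7361+1.9879i, 4.7361-1.9879i, 0.2639-5.3431i]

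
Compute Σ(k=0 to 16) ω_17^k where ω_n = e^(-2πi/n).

Sum of all nth roots of unity equals 0 for n > 1 (geometric series with r ≠ 1).

0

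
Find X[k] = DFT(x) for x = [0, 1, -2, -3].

X[k] = Σ(n=0 to 3) x[n] · ω_4^(nk)
where ω_4 = e^(-2πi/4)

Computing each X[k]:
X[0] = -4
X[1] = 2-4i
X[2] = 0
X[3] = 2+4i

X = [-4, 2-4i, 0, 2+4i]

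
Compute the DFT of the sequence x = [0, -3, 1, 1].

X[k] = Σ(n=0 to 3) x[n] · ω_4^(nk)
where ω_4 = e^(-2πi/4)

Computing each X[k]:
X[0] = -1
X[1] = -1+4i
X[2] = 3
X[3] = -1-4i

X = [-1, -1+4i, 3, -1-4i]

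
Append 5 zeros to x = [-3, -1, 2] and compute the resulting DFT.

Original 3-point DFT: [-2, -3.5000+2.5981i, -3.5000-2.5981i]
Zero-padded 8-point DFT provides frequency interpolation.

DFT_8([x, 0, ...]) = [-2, -3.7071-1.2929i, -5+1i, -2.2929+2.7071i, 0, -2.2929-2.7071i, -5-1i, -3.7071+1.2929i]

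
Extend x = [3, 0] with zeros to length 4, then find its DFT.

Original 2-point DFT: [3, 3]
Zero-padded 4-point DFT provides frequency interpolation.

DFT_4([x, 0, ...]) = [3, 3, 3, 3]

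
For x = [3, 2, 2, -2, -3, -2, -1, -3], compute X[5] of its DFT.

X[5] = Σ(n=0 to 7) x[n] · ω_8^(5n) where ω_8 = e^(-2πi/8)
= (3)·ω_8^0 + (2)·ω_8^5 + (2)·ω_8^10 + (-2)·ω_8^15 + (-3)·ω_8^20 + (-2)·ω_8^25 + (-1)·ω_8^30 + (-3)·ω_8^35

X[5] = 3.8787+0.5355i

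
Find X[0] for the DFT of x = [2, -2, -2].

X[0] = Σ(n=0 to 2) x[n] · ω_3^0 = Σ x[n]
= (2) + (-2) + (-2)

X[0] = -2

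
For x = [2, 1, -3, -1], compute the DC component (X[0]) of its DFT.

X[0] = Σ(n=0 to 3) x[n] · ω_4^0 = Σ x[n]
= (2) + (1) + (-3) + (-1)

X[0] = -1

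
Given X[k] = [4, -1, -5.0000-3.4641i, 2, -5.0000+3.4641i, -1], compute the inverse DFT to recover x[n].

x[n] = (1/6) Σ(k=0 to 5) X[k] · e^(2πikn/6)

Computing each x[n]:
x[0] = -1
x[1] = 2
x[2] = 1
x[3] = -1
x[4] = 3
x[5] = 0

x = [-1, 2, 1, -1, 3, 0]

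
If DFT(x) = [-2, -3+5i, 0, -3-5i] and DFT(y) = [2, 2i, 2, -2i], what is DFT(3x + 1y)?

By linearity: DFT(3x + 1y) = 3·DFT(x) + 1·DFT(y)
= 3·[-2, -3+5i, 0, -3-5i] + 1·[2, 2i, 2, -2i]

Computing element-wise:
Z[0] = 3·(-2) + 1·(2) = -4
Z[1] = 3·(-3+5i) + 1·(2i) = -9+17i
Z[2] = 3·(0) + 1·(2) = 2
Z[3] = 3·(-3-5i) + 1·(-2i) = -9-17i

DFT(3x + 1y) = 3·X + 1·Y = [-4, -9+17i, 2, -9-17i]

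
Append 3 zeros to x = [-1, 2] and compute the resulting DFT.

Original 2-point DFT: [1, -3]
Zero-padded 5-point DFT provides frequency interpolation.

DFT_5([x, 0, ...]) = [1, -0.3820-1.9021i, -2.6180-1.1756i, -2.6180+1.1756i, -0.3820+1.9021i]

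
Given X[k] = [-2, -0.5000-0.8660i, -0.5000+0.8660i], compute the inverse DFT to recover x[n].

x[n] = (1/3) Σ(k=0 to 2) X[k] · e^(2πikn/3)

Computing each x[n]:
x[0] = -1
x[1] = 0
x[2] = -1

x = [-1, 0, -1]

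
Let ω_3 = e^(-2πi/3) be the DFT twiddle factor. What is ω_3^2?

ω_3^2 = e^(-2πi·2/3)
= cos(-2π·2/3) + i·sin(-2π·2/3)
= cos(-4π/3) + i·sin(-4π/3)

ω_3^2 = cos(-4π/3) + i·sin(-4π/3) = -0.5000+0.8660i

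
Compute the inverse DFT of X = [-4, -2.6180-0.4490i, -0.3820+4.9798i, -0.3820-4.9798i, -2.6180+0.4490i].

x[n] = (1/5) Σ(k=0 to 4) X[k] · e^(2πikn/5)

Computing each x[n]:
x[0] = -2
x[1] = -2
x[2] = 2
x[3] = -2
x[4] = 0

x = [-2, -2, 2, -2, 0]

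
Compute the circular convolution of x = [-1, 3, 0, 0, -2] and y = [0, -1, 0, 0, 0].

(x ⊛ y)[n] = Σ(m=0 to 4) x[m] · y[(n-m) mod 5]

Computing each output sample:
(x ⊛ y)[0] = 2
(x ⊛ y)[1] = 1
(x ⊛ y)[2] = -3
(x ⊛ y)[3] = 0
(x ⊛ y)[4] = 0

x ⊛ y = [2, 1, -3, 0, 0]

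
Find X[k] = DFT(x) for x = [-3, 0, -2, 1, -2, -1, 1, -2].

X[k] = Σ(n=0 to 7) x[n] · ω_8^(nk)
where ω_8 = e^(-2πi/8)

Computing each X[k]:
X[0] = -8
X[1] = -2.4142+0.1716i
X[2] = -4
X[3] = 0.4142-5.8284i
X[4] = -4
X[5] = 0.4142+5.8284i
X[6] = -4
X[7] = -2.4142-0.1716i

X = [-8, -2.4142+0.1716i, -4, 0.4142-5.8284i, -4, 0.4142+5.8284i, -4, -2.4142-0.1716i]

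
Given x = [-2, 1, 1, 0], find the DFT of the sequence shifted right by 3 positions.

Time shift by 3: X_shifted[k] = ω_4^(3k) · X[k]
Shifted x = [1, 1, 0, -2]

DFT(x[n-3]) = [0, 1-3i, 2, 1+3i]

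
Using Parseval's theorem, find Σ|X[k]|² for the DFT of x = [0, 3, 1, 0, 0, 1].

Parseval: Σ|x[n]|² = (1/N)Σ|X[k]|², so Σ|X[k]|² = N·Σ|x[n]|² = 6·11.0000

Σ|X[k]|² = N·Σ|x[n]|² = 6·11.0000 = 66.0000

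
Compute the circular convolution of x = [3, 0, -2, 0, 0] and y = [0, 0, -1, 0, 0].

(x ⊛ y)[n] = Σ(m=0 to 4) x[m] · y[(n-m) mod 5]

Computing each output sample:
(x ⊛ y)[0] = 0
(x ⊛ y)[1] = 0
(x ⊛ y)[2] = -3
(x ⊛ y)[3] = 0
(x ⊛ y)[4] = 2

x ⊛ y = [0, 0, -3, 0, 2]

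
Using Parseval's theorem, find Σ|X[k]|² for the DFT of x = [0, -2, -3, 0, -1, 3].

Parseval: Σ|x[n]|² = (1/N)Σ|X[k]|², so Σ|X[k]|² = N·Σ|x[n]|² = 6·23.0000

Σ|X[k]|² = N·Σ|x[n]|² = 6·23.0000 = 138.0000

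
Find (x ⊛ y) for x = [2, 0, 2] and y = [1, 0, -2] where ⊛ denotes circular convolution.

(x ⊛ y)[n] = Σ(m=0 to 2) x[m] · y[(n-m) mod 3]

Computing each output sample:
(x ⊛ y)[0] = 2
(x ⊛ y)[1] = -4
(x ⊛ y)[2] = -2

x ⊛ y = [2, -4, -2]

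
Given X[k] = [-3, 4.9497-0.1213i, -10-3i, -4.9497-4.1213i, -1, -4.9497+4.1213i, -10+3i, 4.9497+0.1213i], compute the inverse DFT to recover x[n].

x[n] = (1/8) Σ(k=0 to 7) X[k] · e^(2πikn/8)

Computing each x[n]:
x[0] = -3
x[1] = 3
x[2] = 1
x[3] = -2
x[4] = -3
x[5] = -2
x[6] = 3
x[7] = 0

x = [-3, 3, 1, -2, -3, -2, 3, 0]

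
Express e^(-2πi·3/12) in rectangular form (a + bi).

ω_12^3 = e^(-2πi·3/12)
= cos(-2π·3/12) + i·sin(-2π·3/12)
= cos(-6π/12) + i·sin(-6π/12)

ω_12^3 = cos(-6π/12) + i·sin(-6π/12) = -1i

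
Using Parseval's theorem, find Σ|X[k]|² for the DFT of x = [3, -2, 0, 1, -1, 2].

Parseval: Σ|x[n]|² = (1/N)Σ|X[k]|², so Σ|X[k]|² = N·Σ|x[n]|² = 6·19.0000

Σ|X[k]|² = N·Σ|x[n]|² = 6·19.0000 = 114.0000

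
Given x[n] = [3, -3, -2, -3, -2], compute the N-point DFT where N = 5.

X[k] = Σ(n=0 to 4) x[n] · ω_5^(nk)
where ω_5 = e^(-2πi/5)

Computing each X[k]:
X[0] = -7
X[1] = 5.5000+0.3633i
X[2] = 5.5000+1.5388i
X[3] = 5.5000-1.5388i
X[4] = 5.5000-0.3633i

X = [-7, 5.5000+0.3633i, 5.5000+1.5388i, 5.5000-1.5388i, 5.5000-0.3633i]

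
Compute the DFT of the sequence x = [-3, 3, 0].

X[k] = Σ(n=0 to 2) x[n] · ω_3^(nk)
where ω_3 = e^(-2πi/3)

Computing each X[k]:
X[0] = 0
X[1] = -4.5000-2.5981i
X[2] = -4.5000+2.5981i

X = [0, -4.5000-2.5981i, -4.5000+2.5981i]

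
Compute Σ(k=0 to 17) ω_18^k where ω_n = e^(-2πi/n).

Sum of all nth roots of unity equals 0 for n > 1 (geometric series with r ≠ 1).

0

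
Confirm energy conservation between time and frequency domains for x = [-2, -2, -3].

Time domain:
Σ|x[n]|² = |-2|² + |-2|² + |-3|² = 17.0000

Frequency domain:
(1/3)Σ|X[k]|² = (1/3)(|-7|² + |0.5000-0.8660i|² + |0.5000+0.8660i|²) = (1/3)·51.0000 = 17.0000

Both sides agree, confirming Parseval's theorem.

Σ|x[n]|² = (1/N)Σ|X[k]|² = 17.0000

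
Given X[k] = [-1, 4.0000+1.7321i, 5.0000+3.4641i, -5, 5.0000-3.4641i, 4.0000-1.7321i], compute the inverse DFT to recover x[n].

x[n] = (1/6) Σ(k=0 to 5) X[k] · e^(2πikn/6)

Computing each x[n]:
x[0] = 2
x[1] = -1
x[2] = -2
x[3] = 1
x[4] = -3
x[5] = 2

x = [2, -1, -2, 1, -3, 2]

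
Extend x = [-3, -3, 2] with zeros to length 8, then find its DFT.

Original 3-point DFT: [-4, -2.5000+4.3301i, -2.5000-4.3301i]
Zero-padded 8-point DFT provides frequency interpolation.

DFT_8([x, 0, ...]) = [-4, -5.1213+0.1213i, -5+3i, -0.8787+4.1213i, 2, -0.8787-4.1213i, -5-3i, -5.1213-0.1213i]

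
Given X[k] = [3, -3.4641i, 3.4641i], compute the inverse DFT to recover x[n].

x[n] = (1/3) Σ(k=0 to 2) X[k] · e^(2πikn/3)

Computing each x[n]:
x[0] = 1
x[1] = 3
x[2] = -1

x = [1, 3, -1]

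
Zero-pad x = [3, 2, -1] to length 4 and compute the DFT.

Original 3-point DFT: [4, 2.5000-2.5981i, 2.5000+2.5981i]
Zero-padded 4-point DFT provides frequency interpolation.

DFT_4([x, 0, ...]) = [4, 4-2i, 0, 4+2i]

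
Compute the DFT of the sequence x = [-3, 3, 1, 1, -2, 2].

X[k] = Σ(n=0 to 5) x[n] · ω_6^(nk)
where ω_6 = e^(-2πi/6)

Computing each X[k]:
X[0] = 2
X[1] = -1.0000-3.4641i
X[2] = -4.0000+1.7321i
X[3] = -10
X[4] = -4.0000-1.7321i
X[5] = -1.0000+3.4641i

X = [2, -1.0000-3.4641i, -4.0000+1.7321i, -10, -4.0000-1.7321i, -1.0000+3.4641i]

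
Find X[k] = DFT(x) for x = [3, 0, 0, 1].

X[k] = Σ(n=0 to 3) x[n] · ω_4^(nk)
where ω_4 = e^(-2πi/4)

Computing each X[k]:
X[0] = 4
X[1] = 3+1i
X[2] = 2
X[3] = 3-1i

X = [4, 3+1i, 2, 3-1i]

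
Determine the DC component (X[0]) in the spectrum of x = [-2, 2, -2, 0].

X[0] = Σ(n=0 to 3) x[n] · ω_4^0 = Σ x[n]
= (-2) + (2) + (-2) + (0)

X[0] = -2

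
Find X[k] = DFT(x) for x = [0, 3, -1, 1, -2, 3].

X[k] = Σ(n=0 to 5) x[n] · ω_6^(nk)
where ω_6 = e^(-2πi/6)

Computing each X[k]:
X[0] = 4
X[1] = 3.5000-0.8660i
X[2] = -0.5000+0.8660i
X[3] = -10
X[4] = -0.5000-0.8660i
X[5] = 3.5000+0.8660i

X = [4, 3.5000-0.8660i, -0.5000+0.8660i, -10, -0.5000-0.8660i, 3.5000+0.8660i]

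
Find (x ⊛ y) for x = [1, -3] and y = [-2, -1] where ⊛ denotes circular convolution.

(x ⊛ y)[n] = Σ(m=0 to 1) x[m] · y[(n-m) mod 2]

Computing each output sample:
(x ⊛ y)[0] = 1
(x ⊛ y)[1] = 5

x ⊛ y = [1, 5]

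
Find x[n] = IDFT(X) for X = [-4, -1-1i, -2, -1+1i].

x[n] = (1/4) Σ(k=0 to 3) X[k] · e^(2πikn/4)

Computing each x[n]:
x[0] = -2
x[1] = 0
x[2] = -1
x[3] = -1

x = [-2, 0, -1, -1]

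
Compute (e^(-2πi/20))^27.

Since ω_20^20 = 1, powers reduce modulo 20.
27 mod 20 = 7
So ω_20^27 = ω_20^7 = e^(-2πi·7/20)

ω_20^27 = ω_20^7 = -0.5878-0.8090i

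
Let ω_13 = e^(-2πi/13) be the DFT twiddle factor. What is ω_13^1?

ω_13^1 = e^(-2πi·1/13)
= cos(-2π·1/13) + i·sin(-2π·1/13)
= cos(-2π/13) + i·sin(-2π/13)

ω_13^1 = cos(-2π/13) + i·sin(-2π/13) = 0.8855-0.4647i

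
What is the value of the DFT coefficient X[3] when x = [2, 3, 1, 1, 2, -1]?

X[3] = Σ(n=0 to 5) x[n] · ω_6^(3n) where ω_6 = e^(-2πi/6)
= (2)·ω_6^0 + (3)·ω_6^3 + (1)·ω_6^6 + (1)·ω_6^9 + (2)·ω_6^12 + (-1)·ω_6^15

X[3] = 2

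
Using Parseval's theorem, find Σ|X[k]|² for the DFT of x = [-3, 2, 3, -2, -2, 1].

Parseval: Σ|x[n]|² = (1/N)Σ|X[k]|², so Σ|X[k]|² = N·Σ|x[n]|² = 6·31.0000

Σ|X[k]|² = N·Σ|x[n]|² = 6·31.0000 = 186.0000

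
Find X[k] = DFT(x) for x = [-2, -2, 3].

X[k] = Σ(n=0 to 2) x[n] · ω_3^(nk)
where ω_3 = e^(-2πi/3)

Computing each X[k]:
X[0] = -1
X[1] = -2.5000+4.3301i
X[2] = -2.5000-4.3301i

X = [-1, -2.5000+4.3301i, -2.5000-4.3301i]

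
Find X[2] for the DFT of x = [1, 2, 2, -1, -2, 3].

X[2] = Σ(n=0 to 5) x[n] · ω_6^(2n) where ω_6 = e^(-2πi/6)
= (1)·ω_6^0 + (2)·ω_6^2 + (2)·ω_6^4 + (-1)·ω_6^6 + (-2)·ω_6^8 + (3)·ω_6^10

X[2] = -2.5000+4.3301i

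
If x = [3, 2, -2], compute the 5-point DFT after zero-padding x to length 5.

Original 3-point DFT: [3, 3.0000-3.4641i, 3.0000+3.4641i]
Zero-padded 5-point DFT provides frequency interpolation.

DFT_5([x, 0, ...]) = [3, 5.2361-0.7265i, 0.7639-3.0777i, 0.7639+3.0777i, 5.2361+0.7265i]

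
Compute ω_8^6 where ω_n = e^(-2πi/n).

ω_8^6 = e^(-2πi·6/8)
= cos(-2π·6/8) + i·sin(-2π·6/8)
= cos(-12π/8) + i·sin(-12π/8)

ω_8^6 = cos(-12π/8) + i·sin(-12π/8) = 1i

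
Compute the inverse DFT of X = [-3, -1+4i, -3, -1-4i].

x[n] = (1/4) Σ(k=0 to 3) X[k] · e^(2πikn/4)

Computing each x[n]:
x[0] = -2
x[1] = -2
x[2] = -1
x[3] = 2

x = [-2, -2, -1, 2]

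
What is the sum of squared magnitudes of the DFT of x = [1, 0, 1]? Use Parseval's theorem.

Parseval: Σ|x[n]|² = (1/N)Σ|X[k]|², so Σ|X[k]|² = N·Σ|x[n]|² = 3·2.0000

Σ|X[k]|² = N·Σ|x[n]|² = 3·2.0000 = 6.0000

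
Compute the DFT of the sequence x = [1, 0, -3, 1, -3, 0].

X[k] = Σ(n=0 to 5) x[n] · ω_6^(nk)
where ω_6 = e^(-2πi/6)

Computing each X[k]:
X[0] = -4
X[1] = 3
X[2] = 5
X[3] = -6
X[4] = 5
X[5] = 3

X = [-4, 3, 5, -6, 5, 3]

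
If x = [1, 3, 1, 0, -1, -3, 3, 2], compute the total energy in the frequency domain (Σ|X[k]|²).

Parseval: Σ|x[n]|² = (1/N)Σ|X[k]|², so Σ|X[k]|² = N·Σ|x[n]|² = 8·34.0000

Σ|X[k]|² = N·Σ|x[n]|² = 8·34.0000 = 272.0000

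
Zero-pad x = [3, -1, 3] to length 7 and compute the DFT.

Original 3-point DFT: [5, 2.0000+3.4641i, 2.0000-3.4641i]
Zero-padded 7-point DFT provides frequency interpolation.

DFT_7([x, 0, ...]) = [5, 1.7089-2.1430i, 0.5196+2.2766i, 5.7714+2.7794i, 5.7714-2.7794i, 0.5196-2.2766i, 1.7089+2.1430i]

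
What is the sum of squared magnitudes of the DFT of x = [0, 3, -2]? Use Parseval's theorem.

Parseval: Σ|x[n]|² = (1/N)Σ|X[k]|², so Σ|X[k]|² = N·Σ|x[n]|² = 3·13.0000

Σ|X[k]|² = N·Σ|x[n]|² = 3·13.0000 = 39.0000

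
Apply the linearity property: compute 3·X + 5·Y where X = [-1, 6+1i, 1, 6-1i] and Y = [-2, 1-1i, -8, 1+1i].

By linearity: DFT(3x + 5y) = 3·DFT(x) + 5·DFT(y)
= 3·[-1, 6+1i, 1, 6-1i] + 5·[-2, 1-1i, -8, 1+1i]

Computing element-wise:
Z[0] = 3·(-1) + 5·(-2) = -13
Z[1] = 3·(6+1i) + 5·(1-1i) = 23-2i
Z[2] = 3·(1) + 5·(-8) = -37
Z[3] = 3·(6-1i) + 5·(1+1i) = 23+2i

DFT(3x + 5y) = 3·X + 5·Y = [-13, 23-2i, -37, 23+2i]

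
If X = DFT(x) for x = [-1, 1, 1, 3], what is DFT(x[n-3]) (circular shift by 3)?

Time shift by 3: X_shifted[k] = ω_4^(3k) · X[k]
Shifted x = [1, 1, 3, -1]

DFT(x[n-3]) = [4, -2-2i, 4, -2+2i]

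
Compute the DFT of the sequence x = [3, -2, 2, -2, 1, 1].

X[k] = Σ(n=0 to 5) x[n] · ω_6^(nk)
where ω_6 = e^(-2πi/6)

Computing each X[k]:
X[0] = 3
X[1] = 3.0000+1.7321i
X[2] = 3.4641i
X[3] = 9
X[4] = -3.4641i
X[5] = 3.0000-1.7321i

X = [3, 3.0000+1.7321i, 3.4641i, 9, -3.4641i, 3.0000-1.7321i]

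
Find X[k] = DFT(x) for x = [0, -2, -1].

X[k] = Σ(n=0 to 2) x[n] · ω_3^(nk)
where ω_3 = e^(-2πi/3)

Computing each X[k]:
X[0] = -3
X[1] = 1.5000+0.8660i
X[2] = 1.5000-0.8660i

X = [-3, 1.5000+0.8660i, 1.5000-0.8660i]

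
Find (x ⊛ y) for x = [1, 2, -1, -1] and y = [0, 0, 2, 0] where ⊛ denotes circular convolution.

(x ⊛ y)[n] = Σ(m=0 to 3) x[m] · y[(n-m) mod 4]

Computing each output sample:
(x ⊛ y)[0] = -2
(x ⊛ y)[1] = -2
(x ⊛ y)[2] = 2
(x ⊛ y)[3] = 4

x ⊛ y = [-2, -2, 2, 4]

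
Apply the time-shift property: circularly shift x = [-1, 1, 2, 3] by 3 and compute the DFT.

Time shift by 3: X_shifted[k] = ω_4^(3k) · X[k]
Shifted x = [1, 2, 3, -1]

DFT(x[n-3]) = [5, -2-3i, 3, -2+3i]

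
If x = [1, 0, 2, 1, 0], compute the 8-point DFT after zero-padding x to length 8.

Original 5-point DFT: [4, -1.4271-0.5878i, 1.9271+0.9511i, 1.9271-0.9511i, -1.4271+0.5878i]
Zero-padded 8-point DFT provides frequency interpolation.

DFT_8([x, 0, ...]) = [4, 0.2929-2.7071i, -1+1i, 1.7071+1.2929i, 2, 1.7071-1.2929i, -1-1i, 0.2929+2.7071i]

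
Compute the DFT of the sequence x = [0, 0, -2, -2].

X[k] = Σ(n=0 to 3) x[n] · ω_4^(nk)
where ω_4 = e^(-2πi/4)

Computing each X[k]:
X[0] = -4
X[1] = 2-2i
X[2] = 0
X[3] = 2+2i

X = [-4, 2-2i, 0, 2+2i]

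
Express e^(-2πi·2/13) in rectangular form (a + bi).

ω_13^2 = e^(-2πi·2/13)
= cos(-2π·2/13) + i·sin(-2π·2/13)
= cos(-4π/13) + i·sin(-4π/13)

ω_13^2 = cos(-4π/13) + i·sin(-4π/13) = 0.5681-0.8230i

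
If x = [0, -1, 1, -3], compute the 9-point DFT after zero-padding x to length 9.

Original 4-point DFT: [-3, -1-2i, 5, -1+2i]
Zero-padded 9-point DFT provides frequency interpolation.

DFT_9([x, 0, ...]) = [-3, 0.9076+2.2561i, 0.3867-1.9553i, -3.0000+1.7321i, 3.2057+3.5829i, 3.2057-3.5829i, -3.0000-1.7321i, 0.3867+1.9553i, 0.9076-2.2561i]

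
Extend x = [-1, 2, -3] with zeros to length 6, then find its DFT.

Original 3-point DFT: [-2, -0.5000-4.3301i, -0.5000+4.3301i]
Zero-padded 6-point DFT provides frequency interpolation.

DFT_6([x, 0, ...]) = [-2, 1.5000+0.8660i, -0.5000-4.3301i, -6, -0.5000+4.3301i, 1.5000-0.8660i]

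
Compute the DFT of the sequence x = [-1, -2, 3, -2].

X[k] = Σ(n=0 to 3) x[n] · ω_4^(nk)
where ω_4 = e^(-2πi/4)

Computing each X[k]:
X[0] = -2
X[1] = -4
X[2] = 6
X[3] = -4

X = [-2, -4, 6, -4]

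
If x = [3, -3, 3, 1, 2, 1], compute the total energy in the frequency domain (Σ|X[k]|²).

Parseval: Σ|x[n]|² = (1/N)Σ|X[k]|², so Σ|X[k]|² = N·Σ|x[n]|² = 6·33.0000

Σ|X[k]|² = N·Σ|x[n]|² = 6·33.0000 = 198.0000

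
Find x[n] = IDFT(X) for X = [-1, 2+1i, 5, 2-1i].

x[n] = (1/4) Σ(k=0 to 3) X[k] · e^(2πikn/4)

Computing each x[n]:
x[0] = 2
x[1] = -2
x[2] = 0
x[3] = -1

x = [2, -2, 0, -1]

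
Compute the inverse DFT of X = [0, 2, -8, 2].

x[n] = (1/4) Σ(k=0 to 3) X[k] · e^(2πikn/4)

Computing each x[n]:
x[0] = -1
x[1] = 2
x[2] = -3
x[3] = 2

x = [-1, 2, -3, 2]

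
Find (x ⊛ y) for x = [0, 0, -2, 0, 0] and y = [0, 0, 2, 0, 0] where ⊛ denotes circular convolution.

(x ⊛ y)[n] = Σ(m=0 to 4) x[m] · y[(n-m) mod 5]

Computing each output sample:
(x ⊛ y)[0] = 0
(x ⊛ y)[1] = 0
(x ⊛ y)[2] = 0
(x ⊛ y)[3] = 0
(x ⊛ y)[4] = -4

x ⊛ y = [0, 0, 0, 0, -4]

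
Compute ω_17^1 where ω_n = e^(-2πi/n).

ω_17^1 = e^(-2πi·1/17)
= cos(-2π·1/17) + i·sin(-2π·1/17)
= cos(-2π/17) + i·sin(-2π/17)

ω_17^1 = cos(-2π/17) + i·sin(-2π/17) = 0.9325-0.3612i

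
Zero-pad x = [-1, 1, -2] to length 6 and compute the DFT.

Original 3-point DFT: [-2, -0.5000-2.5981i, -0.5000+2.5981i]
Zero-padded 6-point DFT provides frequency interpolation.

DFT_6([x, 0, ...]) = [-2, 0.5000+0.8660i, -0.5000-2.5981i, -4, -0.5000+2.5981i, 0.5000-0.8660i]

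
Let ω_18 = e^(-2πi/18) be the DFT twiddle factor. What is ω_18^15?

ω_18^15 = e^(-2πi·15/18)
= cos(-2π·15/18) + i·sin(-2π·15/18)
= cos(-30π/18) + i·sin(-30π/18)

ω_18^15 = cos(-30π/18) + i·sin(-30π/18) = 0.5000+0.8660i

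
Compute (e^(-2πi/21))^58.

Since ω_21^21 = 1, powers reduce modulo 21.
58 mod 21 = 16
So ω_21^58 = ω_21^16 = e^(-2πi·16/21)

ω_21^58 = ω_21^16 = 0.0747+0.9972i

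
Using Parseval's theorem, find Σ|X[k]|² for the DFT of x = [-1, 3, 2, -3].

Parseval: Σ|x[n]|² = (1/N)Σ|X[k]|², so Σ|X[k]|² = N·Σ|x[n]|² = 4·23.0000

Σ|X[k]|² = N·Σ|x[n]|² = 4·23.0000 = 92.0000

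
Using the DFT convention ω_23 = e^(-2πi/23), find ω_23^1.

ω_23^1 = e^(-2πi·1/23)
= cos(-2π·1/23) + i·sin(-2π·1/23)
= cos(-2π/23) + i·sin(-2π/23)

ω_23^1 = cos(-2π/23) + i·sin(-2π/23) = 0.9629-0.2698i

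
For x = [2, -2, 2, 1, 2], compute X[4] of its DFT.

X[4] = Σ(n=0 to 4) x[n] · ω_5^(4n) where ω_5 = e^(-2πi/5)
= (2)·ω_5^0 + (-2)·ω_5^4 + (2)·ω_5^8 + (1)·ω_5^12 + (2)·ω_5^16

X[4] = -0.4271-3.2164i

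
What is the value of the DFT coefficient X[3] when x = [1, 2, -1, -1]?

X[3] = Σ(n=0 to 3) x[n] · ω_4^(3n) where ω_4 = e^(-2πi/4)
= (1)·ω_4^0 + (2)·ω_4^3 + (-1)·ω_4^6 + (-1)·ω_4^9

X[3] = 2+3i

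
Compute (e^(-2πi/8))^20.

Since ω_8^8 = 1, powers reduce modulo 8.
20 mod 8 = 4
So ω_8^20 = ω_8^4 = e^(-2πi·4/8)

ω_8^20 = ω_8^4 = -1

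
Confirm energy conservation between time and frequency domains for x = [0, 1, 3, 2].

Time domain:
Σ|x[n]|² = |0|² + |1|² + |3|² + |2|² = 14.0000

Frequency domain:
(1/4)Σ|X[k]|² = (1/4)(|6|² + |-3+1i|² + |0|² + |-3-1i|²) = (1/4)·56.0000 = 14.0000

Both sides agree, confirming Parseval's theorem.

Σ|x[n]|² = (1/N)Σ|X[k]|² = 14.0000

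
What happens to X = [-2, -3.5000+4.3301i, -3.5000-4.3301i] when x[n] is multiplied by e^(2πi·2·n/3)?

Modulation property: DFT(ω_3^(-2n)·x[n]) = X[(k-2) mod 3], so circularly shift X by 2 positions.

X[k-2] = [-3.5000+4.3301i, -3.5000-4.3301i, -2]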